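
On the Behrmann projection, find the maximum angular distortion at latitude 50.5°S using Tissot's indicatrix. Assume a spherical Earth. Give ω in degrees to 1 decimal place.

34.8°

The Behrmann projection is cylindrical equal-area with φ₀ = 30°. Cylindrical equal-area (φ₀ = 30°): h = cos φ / cos 30° along meridians, k = cos 30° / cos φ along parallels; h·k = 1.
At 50.5°: h = 0.7345, k = 1.362; principal scales a = 1.362, b = 0.7345.
sin(ω/2) = (a − b)/(a + b) = 0.6270/2.096 = 0.2992, so ω = 2 arcsin(0.2992) ≈ 34.8°.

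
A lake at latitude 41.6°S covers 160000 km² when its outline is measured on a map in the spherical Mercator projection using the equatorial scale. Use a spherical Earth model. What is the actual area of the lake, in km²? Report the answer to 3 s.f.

89500 km²

The Mercator projection is conformal; its linear scale factor is the same in every direction and equals sec φ = 1/cos φ.
Areal scale = k² = sec²φ = 1/cos²(41.6°) = 1/0.7478² = 1.788.
True area = apparent / (areal scale) = 160000 / 1.788 ≈ 89500 km².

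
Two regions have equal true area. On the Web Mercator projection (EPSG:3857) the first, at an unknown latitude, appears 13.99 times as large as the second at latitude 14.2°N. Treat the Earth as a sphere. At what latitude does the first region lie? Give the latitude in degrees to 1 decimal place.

Mercator areal scale is sec²φ, so apparent-area ratio = sec²φ₁ / sec²φ₂ = cos²φ₂ / cos²φ₁.
cos²φ₂ / cos²φ₁ = 13.99  ⇒  cos φ₁ = cos 14.2° / √13.99 = 0.9694/3.740 = 0.2592.
φ₁ = arccos(0.2592) ≈ 75.0°.

75.0°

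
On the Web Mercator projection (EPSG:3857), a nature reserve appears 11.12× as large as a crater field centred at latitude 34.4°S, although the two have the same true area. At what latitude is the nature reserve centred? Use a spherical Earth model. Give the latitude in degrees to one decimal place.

On Mercator, (apparent₁)/(apparent₂) = sec²φ₁ / sec²φ₂ when true areas are equal.
cos²φ₂ / cos²φ₁ = 11.12  ⇒  cos φ₁ = cos 34.4° / √11.12 = 0.8251/3.335 = 0.2474.
φ₁ = arccos(0.2474) ≈ 75.7°.

75.7°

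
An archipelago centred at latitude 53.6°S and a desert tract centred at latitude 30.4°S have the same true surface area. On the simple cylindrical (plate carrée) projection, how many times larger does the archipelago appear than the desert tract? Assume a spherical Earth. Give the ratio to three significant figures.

1.45

In the plate carrée (x = Rλ, y = Rφ), meridians are true-scale (h = 1) and parallels are stretched by k = sec φ.
Areal scale at 53.6°: h·k = 1.000 × 1.685 = 1.685.
Areal scale at 30.4°: h·k = 1.000 × 1.159 = 1.159.
Ratio = 1.685/1.159 ≈ 1.45.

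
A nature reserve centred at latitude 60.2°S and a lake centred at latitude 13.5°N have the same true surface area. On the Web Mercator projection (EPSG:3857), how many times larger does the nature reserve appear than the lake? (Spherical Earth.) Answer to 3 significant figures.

3.83

Mercator areal scale is sec²φ.
At 60.2°: sec²(60.2°) = 1/0.4970² = 4.049.
At 13.5°: sec²(13.5°) = 1/0.9724² = 1.058.
Ratio = 4.049/1.058 = cos²(13.5°)/cos²(60.2°) ≈ 3.83.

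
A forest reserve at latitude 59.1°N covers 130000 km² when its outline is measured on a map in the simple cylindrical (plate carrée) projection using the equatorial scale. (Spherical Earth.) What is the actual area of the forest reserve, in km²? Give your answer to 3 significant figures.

Plate carrée maps x = Rλ, y = Rφ. The meridian scale is h = 1 and the parallel scale is k = 1/cos φ = sec φ.
Areal scale = h·k = 1 × sec φ; at 59.1°, h = 1.000, k = 1.947, so h·k = 1.947.
True area = apparent / (areal scale) = 130000 / 1.947 ≈ 66800 km².

66800 km²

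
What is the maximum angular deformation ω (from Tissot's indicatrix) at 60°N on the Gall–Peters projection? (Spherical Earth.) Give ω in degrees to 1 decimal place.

38.9°

The Gall–Peters projection is cylindrical equal-area with φ₀ = 45°. For cylindrical equal-area with standard parallel φ₀, h = cos φ / cos φ₀ and k = cos φ₀ / cos φ, so h·k = 1.
At 60°: h = 0.7071, k = 1.414; principal scales a = 1.414, b = 0.7071.
sin(ω/2) = (a − b)/(a + b) = 0.7071/2.121 = 0.3333, so ω = 2 arcsin(0.3333) ≈ 38.9°.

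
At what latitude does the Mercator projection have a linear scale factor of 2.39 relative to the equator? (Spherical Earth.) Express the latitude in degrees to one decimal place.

Mercator scale is k = sec φ = 1/cos φ.
1/cos φ = 2.39  ⇒  cos φ = 0.4184  ⇒  φ = arccos(0.4184) ≈ 65.3°.

65.3°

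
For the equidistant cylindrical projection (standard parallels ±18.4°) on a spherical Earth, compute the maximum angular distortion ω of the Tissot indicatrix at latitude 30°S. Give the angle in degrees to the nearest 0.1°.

5.2°

The equidistant cylindrical projection with φ₀ = 18.4° has h = 1 (meridians true) and k = cos φ₀ / cos φ along parallels.
At 30°: h = 1.000, k = 1.096; principal scales a = 1.096, b = 1.000.
sin(ω/2) = (a − b)/(a + b) = 0.09567/2.096 = 0.04565, so ω = 2 arcsin(0.04565) ≈ 5.2°.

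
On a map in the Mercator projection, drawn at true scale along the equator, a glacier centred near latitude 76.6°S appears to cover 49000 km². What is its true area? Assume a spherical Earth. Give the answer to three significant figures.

For Mercator, h = k = sec φ (a conformal cylindrical projection has a single point scale, 1/cos φ).
Areal scale = k² = sec²φ = 1/cos²(76.6°) = 1/0.2317² = 18.62.
True area = apparent / (areal scale) = 49000 / 18.62 ≈ 2630 km².

2630 km²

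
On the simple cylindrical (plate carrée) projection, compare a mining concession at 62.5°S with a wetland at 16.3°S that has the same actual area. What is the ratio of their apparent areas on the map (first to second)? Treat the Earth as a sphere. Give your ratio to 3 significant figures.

In the plate carrée (x = Rλ, y = Rφ), meridians are true-scale (h = 1) and parallels are stretched by k = sec φ.
Areal scale at 62.5°: h·k = 1.000 × 2.166 = 2.166.
Areal scale at 16.3°: h·k = 1.000 × 1.042 = 1.042.
Ratio = 2.166/1.042 ≈ 2.08.

2.08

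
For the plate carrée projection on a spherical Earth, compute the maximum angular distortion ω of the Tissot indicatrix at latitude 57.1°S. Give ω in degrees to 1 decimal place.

34.4°

Plate carrée maps x = Rλ, y = Rφ. The meridian scale is h = 1 and the parallel scale is k = 1/cos φ = sec φ.
At 57.1°: h = 1.000, k = 1.841; principal scales a = 1.841, b = 1.000.
sin(ω/2) = (a − b)/(a + b) = 0.8410/2.841 = 0.2960, so ω = 2 arcsin(0.2960) ≈ 34.4°.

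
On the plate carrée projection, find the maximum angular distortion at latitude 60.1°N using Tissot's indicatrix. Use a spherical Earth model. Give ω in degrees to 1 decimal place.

Plate carrée maps x = Rλ, y = Rφ. The meridian scale is h = 1 and the parallel scale is k = 1/cos φ = sec φ.
At 60.1°: h = 1.000, k = 2.006; principal scales a = 2.006, b = 1.000.
sin(ω/2) = (a − b)/(a + b) = 1.006/3.006 = 0.3347, so ω = 2 arcsin(0.3347) ≈ 39.1°.

39.1°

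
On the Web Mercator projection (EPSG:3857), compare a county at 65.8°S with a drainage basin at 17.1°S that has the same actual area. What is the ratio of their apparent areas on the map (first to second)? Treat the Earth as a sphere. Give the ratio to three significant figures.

Mercator is conformal with k = sec φ, so areal scale = k² = sec²φ.
At 65.8°: sec²(65.8°) = 1/0.4099² = 5.951.
At 17.1°: sec²(17.1°) = 1/0.9558² = 1.095.
Ratio = 5.951/1.095 = cos²(17.1°)/cos²(65.8°) ≈ 5.44.

5.44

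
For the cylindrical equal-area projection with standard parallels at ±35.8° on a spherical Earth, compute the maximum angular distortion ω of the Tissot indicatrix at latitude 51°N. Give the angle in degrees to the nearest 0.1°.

28.8°

A cylindrical equal-area projection with standard parallel φ₀ has meridian scale h = cos φ / cos φ₀ and parallel scale k = cos φ₀ / cos φ (so areas are preserved, h·k = 1).
At 51°: h = 0.7759, k = 1.289; principal scales a = 1.289, b = 0.7759.
sin(ω/2) = (a − b)/(a + b) = 0.5129/2.065 = 0.2484, so ω = 2 arcsin(0.2484) ≈ 28.8°.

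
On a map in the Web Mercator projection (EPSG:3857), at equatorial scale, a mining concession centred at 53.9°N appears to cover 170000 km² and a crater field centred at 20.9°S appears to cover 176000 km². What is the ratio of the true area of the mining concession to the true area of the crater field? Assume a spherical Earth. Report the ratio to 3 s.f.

Since Mercator area scale is 1/cos²φ, the true area equals the apparent area multiplied by cos²φ.
True area of mining concession: 170000 × cos²(53.9°) = 170000 × 0.3472 = 59020 km².
True area of crater field: 176000 × cos²(20.9°) = 176000 × 0.8727 = 153600 km².
Ratio = 59020 / 153600 ≈ 0.384.

0.384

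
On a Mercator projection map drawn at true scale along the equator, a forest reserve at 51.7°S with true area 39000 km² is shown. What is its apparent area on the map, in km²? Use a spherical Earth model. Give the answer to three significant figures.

The Mercator projection is conformal; its linear scale factor is the same in every direction and equals sec φ = 1/cos φ.
Areal scale = k² = sec²φ = 1/cos²(51.7°) = 1/0.6198² = 2.603.
Apparent area = 39000 × 2.603 ≈ 102000 km².

102000 km²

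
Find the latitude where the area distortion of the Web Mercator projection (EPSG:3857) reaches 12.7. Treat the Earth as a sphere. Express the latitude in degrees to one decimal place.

73.7°

Mercator areal scale is sec²φ.
sec²φ = 12.7  ⇒  cos²φ = 0.07874  ⇒  cos φ = 0.2806.
φ = arccos(0.2806) ≈ 73.7°.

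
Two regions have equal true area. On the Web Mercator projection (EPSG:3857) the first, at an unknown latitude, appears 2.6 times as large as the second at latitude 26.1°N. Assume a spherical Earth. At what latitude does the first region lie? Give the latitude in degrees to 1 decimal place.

56.2°

For equal true areas on Mercator, apparent areas scale as sec²φ, so the ratio is cos²φ₂ / cos²φ₁.
cos²φ₂ / cos²φ₁ = 2.6  ⇒  cos φ₁ = cos 26.1° / √2.6 = 0.8980/1.612 = 0.5569.
φ₁ = arccos(0.5569) ≈ 56.2°.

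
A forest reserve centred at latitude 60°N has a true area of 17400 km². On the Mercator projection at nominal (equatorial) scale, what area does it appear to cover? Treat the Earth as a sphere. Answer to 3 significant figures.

The Mercator projection is conformal; its linear scale factor is the same in every direction and equals sec φ = 1/cos φ.
Areal scale = k² = sec²φ = 1/cos²(60°) = 1/0.5000² = 4.000.
Apparent area = 17400 × 4.000 ≈ 69600 km².

69600 km²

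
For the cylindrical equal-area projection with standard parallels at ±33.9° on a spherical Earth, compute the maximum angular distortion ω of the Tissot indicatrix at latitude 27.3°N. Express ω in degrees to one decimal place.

7.8°

For cylindrical equal-area with standard parallel φ₀, h = cos φ / cos φ₀ and k = cos φ₀ / cos φ, so h·k = 1.
At 27.3°: h = 1.071, k = 0.9340; principal scales a = 1.071, b = 0.9340.
sin(ω/2) = (a − b)/(a + b) = 0.1366/2.005 = 0.06812, so ω = 2 arcsin(0.06812) ≈ 7.8°.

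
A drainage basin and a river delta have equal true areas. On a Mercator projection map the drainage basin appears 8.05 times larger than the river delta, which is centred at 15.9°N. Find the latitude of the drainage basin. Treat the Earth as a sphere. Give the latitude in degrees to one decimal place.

70.2°

Mercator areal scale is sec²φ, so apparent-area ratio = sec²φ₁ / sec²φ₂ = cos²φ₂ / cos²φ₁.
cos²φ₂ / cos²φ₁ = 8.05  ⇒  cos φ₁ = cos 15.9° / √8.05 = 0.9617/2.837 = 0.3390.
φ₁ = arccos(0.3390) ≈ 70.2°.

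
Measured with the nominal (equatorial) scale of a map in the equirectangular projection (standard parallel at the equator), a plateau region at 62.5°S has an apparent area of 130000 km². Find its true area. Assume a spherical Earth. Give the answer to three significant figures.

60000 km²

Plate carrée maps x = Rλ, y = Rφ. The meridian scale is h = 1 and the parallel scale is k = 1/cos φ = sec φ.
Areal scale = h·k = 1 × sec φ; at 62.5°, h = 1.000, k = 2.166, so h·k = 2.166.
True area = apparent / (areal scale) = 130000 / 2.166 ≈ 60000 km².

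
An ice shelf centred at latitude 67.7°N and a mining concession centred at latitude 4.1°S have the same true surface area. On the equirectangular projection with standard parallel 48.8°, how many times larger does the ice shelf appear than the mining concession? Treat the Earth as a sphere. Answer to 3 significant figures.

In the equirectangular projection with standard parallel φ₀ = 48.8° (x = Rλ cos φ₀, y = Rφ), meridians are true-scale (h = 1) and the parallel scale is k = cos φ₀ / cos φ.
Areal scale at 67.7°: h·k = 1.000 × 1.736 = 1.736.
Areal scale at 4.1°: h·k = 1.000 × 0.6604 = 0.6604.
Ratio = 1.736/0.6604 ≈ 2.63.

2.63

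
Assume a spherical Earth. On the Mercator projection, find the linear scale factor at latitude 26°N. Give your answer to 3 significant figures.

The Mercator projection is conformal; its linear scale factor is the same in every direction and equals sec φ = 1/cos φ.
k = 1/cos 26° = 1/0.8988 = 1.113.

1.11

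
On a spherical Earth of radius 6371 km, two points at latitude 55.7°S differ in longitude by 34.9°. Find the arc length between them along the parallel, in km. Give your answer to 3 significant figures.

2190 km

Arc length along a parallel = R cos φ · Δλ (with Δλ in radians).
= 6371 × cos 55.7° × (34.9° × π/180) = 6371 × 0.5635 × 0.6091 ≈ 2190 km.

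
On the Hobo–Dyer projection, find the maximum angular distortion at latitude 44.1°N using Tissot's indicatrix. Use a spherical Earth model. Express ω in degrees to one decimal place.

11.4°

Hobo–Dyer is a cylindrical equal-area projection with standard parallels at ±37.5°. For cylindrical equal-area with standard parallel φ₀, h = cos φ / cos φ₀ and k = cos φ₀ / cos φ, so h·k = 1.
At 44.1°: h = 0.9052, k = 1.105; principal scales a = 1.105, b = 0.9052.
sin(ω/2) = (a − b)/(a + b) = 0.1996/2.010 = 0.09929, so ω = 2 arcsin(0.09929) ≈ 11.4°.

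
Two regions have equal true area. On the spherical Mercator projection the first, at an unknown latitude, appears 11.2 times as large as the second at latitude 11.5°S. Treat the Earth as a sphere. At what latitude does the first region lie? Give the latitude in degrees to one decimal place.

On Mercator, (apparent₁)/(apparent₂) = sec²φ₁ / sec²φ₂ when true areas are equal.
cos²φ₂ / cos²φ₁ = 11.2  ⇒  cos φ₁ = cos 11.5° / √11.2 = 0.9799/3.347 = 0.2928.
φ₁ = arccos(0.2928) ≈ 73.0°.

73.0°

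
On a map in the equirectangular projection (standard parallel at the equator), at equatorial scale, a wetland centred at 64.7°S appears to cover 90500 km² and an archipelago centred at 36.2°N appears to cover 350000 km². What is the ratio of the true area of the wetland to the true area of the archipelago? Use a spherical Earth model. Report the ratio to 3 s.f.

0.137

Plate carrée has h = 1 and k = sec φ, giving areal scale sec φ; true area = (apparent area) · cos φ.
True area of wetland: 90500 × cos(64.7°) = 90500 × 0.4274 = 38680 km².
True area of archipelago: 350000 × cos(36.2°) = 350000 × 0.8070 = 282400 km².
Ratio = 38680 / 282400 ≈ 0.137.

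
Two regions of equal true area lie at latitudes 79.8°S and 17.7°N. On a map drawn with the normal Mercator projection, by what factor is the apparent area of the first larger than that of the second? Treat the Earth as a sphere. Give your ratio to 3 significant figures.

28.9

On Mercator, area is exaggerated by sec²φ = 1/cos²φ.
At 79.8°: sec²(79.8°) = 1/0.1771² = 31.89.
At 17.7°: sec²(17.7°) = 1/0.9527² = 1.102.
Ratio = 31.89/1.102 = cos²(17.7°)/cos²(79.8°) ≈ 28.9.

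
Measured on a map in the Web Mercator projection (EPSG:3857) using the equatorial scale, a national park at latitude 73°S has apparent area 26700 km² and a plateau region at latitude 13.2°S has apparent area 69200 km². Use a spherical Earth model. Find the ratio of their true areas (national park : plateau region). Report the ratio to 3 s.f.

On Mercator the areal scale is sec²φ, so true area = apparent × cos²φ.
True area of national park: 26700 × cos²(73°) = 26700 × 0.08548 = 2282 km².
True area of plateau region: 69200 × cos²(13.2°) = 69200 × 0.9479 = 65590 km².
Ratio = 2282 / 65590 ≈ 0.0348.

0.0348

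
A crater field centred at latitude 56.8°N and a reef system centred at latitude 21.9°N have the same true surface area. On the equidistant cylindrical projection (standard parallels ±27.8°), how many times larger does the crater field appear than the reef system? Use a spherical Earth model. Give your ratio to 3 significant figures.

1.69

In the equirectangular projection with standard parallel φ₀ = 27.8° (x = Rλ cos φ₀, y = Rφ), meridians are true-scale (h = 1) and the parallel scale is k = cos φ₀ / cos φ.
Areal scale at 56.8°: h·k = 1.000 × 1.615 = 1.615.
Areal scale at 21.9°: h·k = 1.000 × 0.9534 = 0.9534.
Ratio = 1.615/0.9534 ≈ 1.69.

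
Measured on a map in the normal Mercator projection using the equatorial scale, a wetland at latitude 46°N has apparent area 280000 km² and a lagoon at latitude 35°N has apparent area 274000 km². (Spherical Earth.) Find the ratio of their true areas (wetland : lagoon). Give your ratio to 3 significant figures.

On Mercator the areal scale is sec²φ, so true area = apparent × cos²φ.
True area of wetland: 280000 × cos²(46°) = 280000 × 0.4826 = 135100 km².
True area of lagoon: 274000 × cos²(35°) = 274000 × 0.6710 = 183900 km².
Ratio = 135100 / 183900 ≈ 0.735.

0.735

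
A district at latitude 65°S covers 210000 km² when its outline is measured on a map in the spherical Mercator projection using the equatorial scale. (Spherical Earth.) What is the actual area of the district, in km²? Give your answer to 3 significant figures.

37500 km²

For Mercator, h = k = sec φ (a conformal cylindrical projection has a single point scale, 1/cos φ).
Areal scale = k² = sec²φ = 1/cos²(65°) = 1/0.4226² = 5.599.
True area = apparent / (areal scale) = 210000 / 5.599 ≈ 37500 km².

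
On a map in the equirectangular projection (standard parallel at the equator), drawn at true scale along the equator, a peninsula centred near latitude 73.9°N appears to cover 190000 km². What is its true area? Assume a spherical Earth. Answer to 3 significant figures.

52700 km²

In the plate carrée (x = Rλ, y = Rφ), meridians are true-scale (h = 1) and parallels are stretched by k = sec φ.
Areal scale = h·k = 1 × sec φ; at 73.9°, h = 1.000, k = 3.606, so h·k = 3.606.
True area = apparent / (areal scale) = 190000 / 3.606 ≈ 52700 km².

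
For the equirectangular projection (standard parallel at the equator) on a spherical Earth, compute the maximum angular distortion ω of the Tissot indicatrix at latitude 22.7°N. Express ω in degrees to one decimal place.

For the equirectangular projection with φ₀ = 0 (plate carrée), h = 1 along meridians and k = sec φ along parallels.
At 22.7°: h = 1.000, k = 1.084; principal scales a = 1.084, b = 1.000.
sin(ω/2) = (a − b)/(a + b) = 0.08397/2.084 = 0.04029, so ω = 2 arcsin(0.04029) ≈ 4.6°.

4.6°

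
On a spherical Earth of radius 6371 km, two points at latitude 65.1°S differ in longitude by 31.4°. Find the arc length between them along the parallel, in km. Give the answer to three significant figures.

1470 km

Arc length along a parallel = R cos φ · Δλ (with Δλ in radians).
= 6371 × cos 65.1° × (31.4° × π/180) = 6371 × 0.4210 × 0.5480 ≈ 1470 km.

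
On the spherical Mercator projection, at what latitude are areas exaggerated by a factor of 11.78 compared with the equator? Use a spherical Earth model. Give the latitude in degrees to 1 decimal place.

Mercator areal scale is sec²φ.
sec²φ = 11.78  ⇒  cos²φ = 0.08489  ⇒  cos φ = 0.2914.
φ = arccos(0.2914) ≈ 73.1°.

73.1°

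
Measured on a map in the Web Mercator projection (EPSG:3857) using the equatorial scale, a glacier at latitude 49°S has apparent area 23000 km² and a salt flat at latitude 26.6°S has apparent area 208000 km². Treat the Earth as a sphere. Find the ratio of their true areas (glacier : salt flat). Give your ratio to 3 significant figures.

On Mercator the areal scale is sec²φ, so true area = apparent × cos²φ.
True area of glacier: 23000 × cos²(49°) = 23000 × 0.4304 = 9900 km².
True area of salt flat: 208000 × cos²(26.6°) = 208000 × 0.7995 = 166300 km².
Ratio = 9900 / 166300 ≈ 0.0595.

0.0595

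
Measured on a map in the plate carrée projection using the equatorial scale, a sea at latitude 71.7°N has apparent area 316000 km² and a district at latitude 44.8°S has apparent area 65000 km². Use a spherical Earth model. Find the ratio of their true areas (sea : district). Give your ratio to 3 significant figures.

2.15

On the plate carrée, areal scale = h·k = 1 × sec φ, so true area = apparent × cos φ.
True area of sea: 316000 × cos(71.7°) = 316000 × 0.3140 = 99220 km².
True area of district: 65000 × cos(44.8°) = 65000 × 0.7096 = 46120 km².
Ratio = 99220 / 46120 ≈ 2.15.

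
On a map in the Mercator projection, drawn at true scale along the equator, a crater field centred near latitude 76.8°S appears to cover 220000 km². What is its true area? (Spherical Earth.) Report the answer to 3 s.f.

11500 km²

The Mercator projection is conformal; its linear scale factor is the same in every direction and equals sec φ = 1/cos φ.
Areal scale = k² = sec²φ = 1/cos²(76.8°) = 1/0.2284² = 19.18.
True area = apparent / (areal scale) = 220000 / 19.18 ≈ 11500 km².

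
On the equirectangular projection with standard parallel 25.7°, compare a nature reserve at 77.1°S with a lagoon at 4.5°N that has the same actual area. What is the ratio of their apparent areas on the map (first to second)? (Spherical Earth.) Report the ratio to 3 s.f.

The equidistant cylindrical projection with φ₀ = 25.7° has h = 1 (meridians true) and k = cos φ₀ / cos φ along parallels.
Areal scale at 77.1°: h·k = 1.000 × 4.036 = 4.036.
Areal scale at 4.5°: h·k = 1.000 × 0.9039 = 0.9039.
Ratio = 4.036/0.9039 ≈ 4.47.

4.47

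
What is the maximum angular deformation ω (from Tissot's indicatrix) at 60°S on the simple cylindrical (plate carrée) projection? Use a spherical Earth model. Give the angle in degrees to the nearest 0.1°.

Plate carrée maps x = Rλ, y = Rφ. The meridian scale is h = 1 and the parallel scale is k = 1/cos φ = sec φ.
At 60°: h = 1.000, k = 2.000; principal scales a = 2.000, b = 1.000.
sin(ω/2) = (a − b)/(a + b) = 1.0000/3.000 = 0.3333, so ω = 2 arcsin(0.3333) ≈ 38.9°.

38.9°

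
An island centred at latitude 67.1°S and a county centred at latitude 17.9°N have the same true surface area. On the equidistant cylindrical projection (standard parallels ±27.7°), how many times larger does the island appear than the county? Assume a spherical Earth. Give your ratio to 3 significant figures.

In the equirectangular projection with standard parallel φ₀ = 27.7° (x = Rλ cos φ₀, y = Rφ), meridians are true-scale (h = 1) and the parallel scale is k = cos φ₀ / cos φ.
Areal scale at 67.1°: h·k = 1.000 × 2.275 = 2.275.
Areal scale at 17.9°: h·k = 1.000 × 0.9304 = 0.9304.
Ratio = 2.275/0.9304 ≈ 2.45.

2.45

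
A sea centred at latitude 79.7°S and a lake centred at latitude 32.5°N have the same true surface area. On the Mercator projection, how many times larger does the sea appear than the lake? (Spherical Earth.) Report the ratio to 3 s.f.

Mercator areal scale is sec²φ.
At 79.7°: sec²(79.7°) = 1/0.1788² = 31.28.
At 32.5°: sec²(32.5°) = 1/0.8434² = 1.406.
Ratio = 31.28/1.406 = cos²(32.5°)/cos²(79.7°) ≈ 22.2.

22.2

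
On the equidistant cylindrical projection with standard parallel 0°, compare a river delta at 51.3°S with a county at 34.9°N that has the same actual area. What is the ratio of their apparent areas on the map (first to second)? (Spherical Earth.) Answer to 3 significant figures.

1.31

Plate carrée maps x = Rλ, y = Rφ. The meridian scale is h = 1 and the parallel scale is k = 1/cos φ = sec φ.
Areal scale at 51.3°: h·k = 1.000 × 1.599 = 1.599.
Areal scale at 34.9°: h·k = 1.000 × 1.219 = 1.219.
Ratio = 1.599/1.219 ≈ 1.31.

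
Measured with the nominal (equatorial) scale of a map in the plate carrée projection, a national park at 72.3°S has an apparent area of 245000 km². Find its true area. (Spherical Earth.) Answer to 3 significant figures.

Plate carrée maps x = Rλ, y = Rφ. The meridian scale is h = 1 and the parallel scale is k = 1/cos φ = sec φ.
Areal scale = h·k = 1 × sec φ; at 72.3°, h = 1.000, k = 3.289, so h·k = 3.289.
True area = apparent / (areal scale) = 245000 / 3.289 ≈ 74500 km².

74500 km²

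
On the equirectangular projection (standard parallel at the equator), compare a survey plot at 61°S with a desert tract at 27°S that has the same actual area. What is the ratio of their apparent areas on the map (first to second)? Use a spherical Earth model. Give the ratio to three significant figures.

In the plate carrée (x = Rλ, y = Rφ), meridians are true-scale (h = 1) and parallels are stretched by k = sec φ.
Areal scale at 61°: h·k = 1.000 × 2.063 = 2.063.
Areal scale at 27°: h·k = 1.000 × 1.122 = 1.122.
Ratio = 2.063/1.122 ≈ 1.84.

1.84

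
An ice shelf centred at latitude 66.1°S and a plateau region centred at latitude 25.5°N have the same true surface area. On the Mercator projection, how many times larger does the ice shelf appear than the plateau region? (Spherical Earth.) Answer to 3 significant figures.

On Mercator, area is exaggerated by sec²φ = 1/cos²φ.
At 66.1°: sec²(66.1°) = 1/0.4051² = 6.092.
At 25.5°: sec²(25.5°) = 1/0.9026² = 1.228.
Ratio = 6.092/1.228 = cos²(25.5°)/cos²(66.1°) ≈ 4.96.

4.96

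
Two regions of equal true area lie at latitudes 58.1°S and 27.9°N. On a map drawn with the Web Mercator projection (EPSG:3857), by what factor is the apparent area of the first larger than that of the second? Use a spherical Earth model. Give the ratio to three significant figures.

2.80

Mercator is conformal with k = sec φ, so areal scale = k² = sec²φ.
At 58.1°: sec²(58.1°) = 1/0.5284² = 3.581.
At 27.9°: sec²(27.9°) = 1/0.8838² = 1.280.
Ratio = 3.581/1.280 = cos²(27.9°)/cos²(58.1°) ≈ 2.80.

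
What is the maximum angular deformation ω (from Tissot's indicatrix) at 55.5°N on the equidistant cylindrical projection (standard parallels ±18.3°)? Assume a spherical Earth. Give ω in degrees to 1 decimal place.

29.3°

With standard parallel φ₀ = 18.3°, the equirectangular projection gives x = Rλ cos φ₀, y = Rφ, so h = 1 and k = cos 18.3° / cos φ.
At 55.5°: h = 1.000, k = 1.676; principal scales a = 1.676, b = 1.000.
sin(ω/2) = (a − b)/(a + b) = 0.6762/2.676 = 0.2527, so ω = 2 arcsin(0.2527) ≈ 29.3°.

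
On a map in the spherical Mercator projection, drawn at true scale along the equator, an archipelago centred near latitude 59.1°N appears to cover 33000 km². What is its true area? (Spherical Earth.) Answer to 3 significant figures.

For Mercator, h = k = sec φ (a conformal cylindrical projection has a single point scale, 1/cos φ).
Areal scale = k² = sec²φ = 1/cos²(59.1°) = 1/0.5135² = 3.792.
True area = apparent / (areal scale) = 33000 / 3.792 ≈ 8700 km².

8700 km²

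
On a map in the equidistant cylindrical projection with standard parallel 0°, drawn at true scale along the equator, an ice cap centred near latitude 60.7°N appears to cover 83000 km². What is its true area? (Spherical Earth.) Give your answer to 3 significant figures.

In the plate carrée (x = Rλ, y = Rφ), meridians are true-scale (h = 1) and parallels are stretched by k = sec φ.
Areal scale = h·k = 1 × sec φ; at 60.7°, h = 1.000, k = 2.043, so h·k = 2.043.
True area = apparent / (areal scale) = 83000 / 2.043 ≈ 40600 km².

40600 km²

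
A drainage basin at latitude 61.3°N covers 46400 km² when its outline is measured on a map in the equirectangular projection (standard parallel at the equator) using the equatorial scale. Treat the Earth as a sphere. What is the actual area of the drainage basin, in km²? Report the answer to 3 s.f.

22300 km²

Plate carrée maps x = Rλ, y = Rφ. The meridian scale is h = 1 and the parallel scale is k = 1/cos φ = sec φ.
Areal scale = h·k = 1 × sec φ; at 61.3°, h = 1.000, k = 2.082, so h·k = 2.082.
True area = apparent / (areal scale) = 46400 / 2.082 ≈ 22300 km².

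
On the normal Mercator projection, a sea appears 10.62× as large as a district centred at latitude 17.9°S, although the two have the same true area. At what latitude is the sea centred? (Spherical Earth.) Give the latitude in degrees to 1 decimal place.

For equal true areas on Mercator, apparent areas scale as sec²φ, so the ratio is cos²φ₂ / cos²φ₁.
cos²φ₂ / cos²φ₁ = 10.62  ⇒  cos φ₁ = cos 17.9° / √10.62 = 0.9516/3.259 = 0.2920.
φ₁ = arccos(0.2920) ≈ 73.0°.

73.0°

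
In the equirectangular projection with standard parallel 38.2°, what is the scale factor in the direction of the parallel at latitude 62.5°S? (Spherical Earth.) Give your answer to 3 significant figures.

1.70

With standard parallel φ₀ = 38.2°, the equirectangular projection gives x = Rλ cos φ₀, y = Rφ, so h = 1 and k = cos 38.2° / cos φ.
k = cos 38.2° / cos 62.5° = 0.7859/0.4617 = 1.702.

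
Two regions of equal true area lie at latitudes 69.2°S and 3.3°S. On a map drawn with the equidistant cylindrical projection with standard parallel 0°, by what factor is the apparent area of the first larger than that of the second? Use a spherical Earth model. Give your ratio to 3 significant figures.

In the plate carrée (x = Rλ, y = Rφ), meridians are true-scale (h = 1) and parallels are stretched by k = sec φ.
Areal scale at 69.2°: h·k = 1.000 × 2.816 = 2.816.
Areal scale at 3.3°: h·k = 1.000 × 1.002 = 1.002.
Ratio = 2.816/1.002 ≈ 2.81.

2.81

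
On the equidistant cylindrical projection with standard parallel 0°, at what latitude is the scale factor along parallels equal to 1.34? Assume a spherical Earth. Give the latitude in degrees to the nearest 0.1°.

41.7°

Plate carrée: h = 1, k = sec φ along parallels.
sec φ = 1.34  ⇒  cos φ = 0.7463  ⇒  φ ≈ 41.7°.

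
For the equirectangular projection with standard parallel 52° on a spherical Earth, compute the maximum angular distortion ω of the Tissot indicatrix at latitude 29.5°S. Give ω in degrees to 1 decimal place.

In the equirectangular projection with standard parallel φ₀ = 52° (x = Rλ cos φ₀, y = Rφ), meridians are true-scale (h = 1) and the parallel scale is k = cos φ₀ / cos φ.
At 29.5°: h = 1.000, k = 0.7074; principal scales a = 1.000, b = 0.7074.
sin(ω/2) = (a − b)/(a + b) = 0.2926/1.707 = 0.1714, so ω = 2 arcsin(0.1714) ≈ 19.7°.

19.7°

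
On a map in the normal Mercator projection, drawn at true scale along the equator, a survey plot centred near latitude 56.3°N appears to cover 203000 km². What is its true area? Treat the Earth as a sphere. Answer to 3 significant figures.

62500 km²

For Mercator, h = k = sec φ (a conformal cylindrical projection has a single point scale, 1/cos φ).
Areal scale = k² = sec²φ = 1/cos²(56.3°) = 1/0.5548² = 3.248.
True area = apparent / (areal scale) = 203000 / 3.248 ≈ 62500 km².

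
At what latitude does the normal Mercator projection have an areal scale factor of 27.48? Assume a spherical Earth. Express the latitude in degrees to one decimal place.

Mercator areal scale is sec²φ.
sec²φ = 27.48  ⇒  cos²φ = 0.03639  ⇒  cos φ = 0.1908.
φ = arccos(0.1908) ≈ 79.0°.

79.0°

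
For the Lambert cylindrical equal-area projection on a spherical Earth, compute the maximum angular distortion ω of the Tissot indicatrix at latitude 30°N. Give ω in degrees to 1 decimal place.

The Lambert cylindrical equal-area projection is the cylindrical equal-area projection with its standard parallel at the equator (φ₀ = 0). For cylindrical equal-area with standard parallel φ₀, h = cos φ / cos φ₀ and k = cos φ₀ / cos φ, so h·k = 1.
At 30°: h = 0.8660, k = 1.155; principal scales a = 1.155, b = 0.8660.
sin(ω/2) = (a − b)/(a + b) = 0.2887/2.021 = 0.1429, so ω = 2 arcsin(0.1429) ≈ 16.4°.

16.4°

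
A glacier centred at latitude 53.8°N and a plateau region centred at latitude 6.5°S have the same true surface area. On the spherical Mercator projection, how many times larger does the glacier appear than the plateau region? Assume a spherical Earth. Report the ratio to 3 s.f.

2.83

Mercator areal scale is sec²φ.
At 53.8°: sec²(53.8°) = 1/0.5906² = 2.867.
At 6.5°: sec²(6.5°) = 1/0.9936² = 1.013.
Ratio = 2.867/1.013 = cos²(6.5°)/cos²(53.8°) ≈ 2.83.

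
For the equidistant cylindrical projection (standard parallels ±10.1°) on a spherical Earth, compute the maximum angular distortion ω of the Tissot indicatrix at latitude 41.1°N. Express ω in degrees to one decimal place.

With standard parallel φ₀ = 10.1°, the equirectangular projection gives x = Rλ cos φ₀, y = Rφ, so h = 1 and k = cos 10.1° / cos φ.
At 41.1°: h = 1.000, k = 1.306; principal scales a = 1.306, b = 1.000.
sin(ω/2) = (a − b)/(a + b) = 0.3065/2.306 = 0.1329, so ω = 2 arcsin(0.1329) ≈ 15.3°.

15.3°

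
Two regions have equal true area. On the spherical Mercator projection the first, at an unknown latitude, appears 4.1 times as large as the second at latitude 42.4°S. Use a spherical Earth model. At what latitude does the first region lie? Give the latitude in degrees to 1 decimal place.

68.6°

On Mercator, (apparent₁)/(apparent₂) = sec²φ₁ / sec²φ₂ when true areas are equal.
cos²φ₂ / cos²φ₁ = 4.1  ⇒  cos φ₁ = cos 42.4° / √4.1 = 0.7385/2.025 = 0.3647.
φ₁ = arccos(0.3647) ≈ 68.6°.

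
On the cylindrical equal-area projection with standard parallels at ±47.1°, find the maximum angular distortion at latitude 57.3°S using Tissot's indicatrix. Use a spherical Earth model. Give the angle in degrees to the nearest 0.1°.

A cylindrical equal-area projection with standard parallel φ₀ has meridian scale h = cos φ / cos φ₀ and parallel scale k = cos φ₀ / cos φ (so areas are preserved, h·k = 1).
At 57.3°: h = 0.7936, k = 1.260; principal scales a = 1.260, b = 0.7936.
sin(ω/2) = (a − b)/(a + b) = 0.4664/2.054 = 0.2271, so ω = 2 arcsin(0.2271) ≈ 26.3°.

26.3°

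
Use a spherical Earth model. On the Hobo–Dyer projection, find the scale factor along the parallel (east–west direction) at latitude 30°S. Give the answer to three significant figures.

The Hobo–Dyer projection is cylindrical equal-area with φ₀ = 37.5°. Cylindrical equal-area (φ₀ = 37.5°): h = cos φ / cos 37.5° along meridians, k = cos 37.5° / cos φ along parallels; h·k = 1.
k = cos 37.5° / cos 30° = 0.7934/0.8660 = 0.9161.

0.916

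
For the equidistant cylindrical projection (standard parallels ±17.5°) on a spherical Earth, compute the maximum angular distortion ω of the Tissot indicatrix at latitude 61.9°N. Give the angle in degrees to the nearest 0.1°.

39.6°

In the equirectangular projection with standard parallel φ₀ = 17.5° (x = Rλ cos φ₀, y = Rφ), meridians are true-scale (h = 1) and the parallel scale is k = cos φ₀ / cos φ.
At 61.9°: h = 1.000, k = 2.025; principal scales a = 2.025, b = 1.000.
sin(ω/2) = (a − b)/(a + b) = 1.025/3.025 = 0.3388, so ω = 2 arcsin(0.3388) ≈ 39.6°.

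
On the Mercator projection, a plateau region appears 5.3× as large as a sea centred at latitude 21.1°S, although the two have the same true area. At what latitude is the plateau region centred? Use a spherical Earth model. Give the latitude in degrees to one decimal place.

66.1°

For equal true areas on Mercator, apparent areas scale as sec²φ, so the ratio is cos²φ₂ / cos²φ₁.
cos²φ₂ / cos²φ₁ = 5.3  ⇒  cos φ₁ = cos 21.1° / √5.3 = 0.9330/2.302 = 0.4052.
φ₁ = arccos(0.4052) ≈ 66.1°.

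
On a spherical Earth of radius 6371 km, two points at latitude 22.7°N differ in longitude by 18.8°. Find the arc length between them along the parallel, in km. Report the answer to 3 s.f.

Arc length along a parallel = R cos φ · Δλ (with Δλ in radians).
= 6371 × cos 22.7° × (18.8° × π/180) = 6371 × 0.9225 × 0.3281 ≈ 1930 km.

1930 km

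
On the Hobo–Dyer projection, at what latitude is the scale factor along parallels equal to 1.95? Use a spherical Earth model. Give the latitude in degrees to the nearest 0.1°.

The Hobo–Dyer projection is cylindrical equal-area with φ₀ = 37.5°. Cylindrical equal-area (φ₀ = 37.5°): h = cos φ / cos 37.5° along meridians, k = cos 37.5° / cos φ along parallels; h·k = 1.
k = cos φ₀ / cos φ = 1.95  ⇒  cos φ = cos 37.5° / 1.95 = 0.4068.
φ = arccos(0.4068) ≈ 66.0°.

66.0°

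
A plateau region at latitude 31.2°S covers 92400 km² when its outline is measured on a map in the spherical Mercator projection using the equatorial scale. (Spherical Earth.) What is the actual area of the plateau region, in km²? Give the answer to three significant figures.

67600 km²

The Mercator projection is conformal; its linear scale factor is the same in every direction and equals sec φ = 1/cos φ.
Areal scale = k² = sec²φ = 1/cos²(31.2°) = 1/0.8554² = 1.367.
True area = apparent / (areal scale) = 92400 / 1.367 ≈ 67600 km².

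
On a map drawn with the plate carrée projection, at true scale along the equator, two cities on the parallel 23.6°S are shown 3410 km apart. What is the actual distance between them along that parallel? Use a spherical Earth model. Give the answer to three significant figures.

For the equirectangular projection with φ₀ = 0 (plate carrée), h = 1 along meridians and k = sec φ along parallels.
Along the parallel at 23.6°, map distances are exaggerated by k = sec 23.6° = 1.091.
True distance = 3410 / 1.091 = 3410 × cos 23.6° ≈ 3120 km.

3120 km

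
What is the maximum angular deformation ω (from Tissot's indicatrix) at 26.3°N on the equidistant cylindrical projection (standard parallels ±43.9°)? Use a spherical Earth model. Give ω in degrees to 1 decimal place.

With standard parallel φ₀ = 43.9°, the equirectangular projection gives x = Rλ cos φ₀, y = Rφ, so h = 1 and k = cos 43.9° / cos φ.
At 26.3°: h = 1.000, k = 0.8038; principal scales a = 1.000, b = 0.8038.
sin(ω/2) = (a − b)/(a + b) = 0.1962/1.804 = 0.1088, so ω = 2 arcsin(0.1088) ≈ 12.5°.

12.5°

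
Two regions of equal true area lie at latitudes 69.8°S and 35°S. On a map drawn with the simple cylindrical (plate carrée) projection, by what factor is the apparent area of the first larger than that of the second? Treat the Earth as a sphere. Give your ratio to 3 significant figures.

2.37

In the plate carrée (x = Rλ, y = Rφ), meridians are true-scale (h = 1) and parallels are stretched by k = sec φ.
Areal scale at 69.8°: h·k = 1.000 × 2.896 = 2.896.
Areal scale at 35°: h·k = 1.000 × 1.221 = 1.221.
Ratio = 2.896/1.221 ≈ 2.37.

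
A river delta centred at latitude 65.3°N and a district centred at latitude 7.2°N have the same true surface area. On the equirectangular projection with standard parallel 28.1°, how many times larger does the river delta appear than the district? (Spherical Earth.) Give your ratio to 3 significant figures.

The equidistant cylindrical projection with φ₀ = 28.1° has h = 1 (meridians true) and k = cos φ₀ / cos φ along parallels.
Areal scale at 65.3°: h·k = 1.000 × 2.111 = 2.111.
Areal scale at 7.2°: h·k = 1.000 × 0.8891 = 0.8891.
Ratio = 2.111/0.8891 ≈ 2.37.

2.37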